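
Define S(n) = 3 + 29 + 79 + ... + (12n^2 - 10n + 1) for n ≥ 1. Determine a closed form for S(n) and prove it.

S(n) = n(4n^2 + n - 2)

We claim S(n) = n(4n^2 + n - 2) for all n ≥ 1.
Base case (n = 1): S(1) = 3, and the closed form gives 3. They agree.
For the inductive step, assume it holds for an arbitrary j ≥ 1, so S(j) = j(4j^2 + j - 2).
Then S(j+1) = S(j) + (12j^2 + 14j + 3) = (j(4j^2 + j - 2)) + (12j^2 + 14j + 3).
Simplifying, S(j+1) = (j + 1)(4j^2 + 9j + 3) = (j+1)(4(j+1)^2 + (j+1) - 2),
which is the closed form with n = j+1.
This completes the induction.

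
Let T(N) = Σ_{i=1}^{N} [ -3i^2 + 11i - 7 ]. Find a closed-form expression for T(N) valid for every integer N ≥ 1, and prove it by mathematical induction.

T(N) = -N(N^2 - 4N + 2)

We claim T(N) = -N(N^2 - 4N + 2) for all N ≥ 1.
For the base case N = 1: T(1) = 1, and the closed form gives 1. They agree.
For the inductive step, assume it holds for an arbitrary i ≥ 1, so T(i) = i(-i^2 + 4i - 2).
Then T(i+1) = T(i) + (-3i^2 + 5i + 1) = (i(-i^2 + 4i - 2)) + (-3i^2 + 5i + 1).
Simplifying, T(i+1) = -(i + 1)(i^2 - 2i - 1) = -(i+1)((i+1)^2 - 4(i+1) + 2),
which is the closed form with N = i+1.
By induction, the statement is established for all N ≥ 1.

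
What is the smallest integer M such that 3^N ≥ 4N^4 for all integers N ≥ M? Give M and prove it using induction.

M = 10

At N = 9: 19683 < 26244, so the inequality fails and M ≥ 10. We prove 3^N ≥ 4N^4 for all N ≥ 10.
Base step (N = 10): 3^N = 59049 and 4N^4 = 40000, so 59049 ≥ 40000.
For the inductive step, assume it holds for an arbitrary r ≥ 10, so 3^r ≥ 4r^4.
Then 3^(r + 1) = 3·(3^r) ≥ 3·(4r^4).
Also, for r ≥ 10 we have 3·(4r^4) ≥ 4(r+1)^4, since 3 ≥ (1 + 1/r)^4 for all r ≥ 10.
Combining, 3^(r + 1) ≥ 4(r+1)^4.
Hence, by induction on N, the claim holds for every N ≥ 10.
Hence the smallest such M is 10.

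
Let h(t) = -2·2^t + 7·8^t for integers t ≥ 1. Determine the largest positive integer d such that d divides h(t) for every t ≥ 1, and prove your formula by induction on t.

d = 4

Computing the first values: h(1) = 52 and h(2) = 440; gcd(52, 440) = 4, so d ≤ 4.
We prove 4 | -2·2^t + 7·8^t for all t ≥ 1 by induction on t.
Base case (t = 1): h(1) = 52 = 4·(13), so 4 | h(1).
For the inductive step, assume it holds for an arbitrary i ≥ 1, i.e. 4 | h(i). Then
h(i+1) − 8·h(i) = (-2·2^(i+1) + 7·8^(i+1)) − 8·(-2·2^i + 7·8^i) = (-2)·2^i·(2 − 8) = (12)·2^i. Since 4 | h(i) by the inductive hypothesis, 4 | 8·h(i); and 4 | 12 since 12 = 4·3. Therefore 4 | h(i+1).
By induction, the statement is established for all t ≥ 1.
Therefore the largest such d is 4.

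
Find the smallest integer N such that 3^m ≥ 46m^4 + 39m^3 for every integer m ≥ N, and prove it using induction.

At m = 12: 531441 < 1021248, so the inequality fails and N ≥ 13. We prove 3^m ≥ 46m^4 + 39m^3 for all m ≥ 13.
Base case (m = 13): 3^m = 1594323 and 46m^4 + 39m^3 = 1399489, so 1594323 ≥ 1399489.
For the inductive step, assume it holds for an arbitrary i ≥ 13, so 3^i ≥ 46i^4 + 39i^3.
Then 3^(i + 1) = 3·(3^i) ≥ 3·(46i^4 + 39i^3).
Also, for i ≥ 13 we have 3·(46i^4 + 39i^3) ≥ 46(i+1)^4 + 39(i+1)^3, since 3·(46i^4 + 39i^3) − (46(i+1)^4 + 39(i+1)^3) = 92i^4 - 106i^3 - 393i^2 - 301i - 85, which is nonnegative for all i ≥ 13.
Combining, 3^(i + 1) ≥ 46(i+1)^4 + 39(i+1)^3.
This completes the induction.
Hence the smallest such N is 13.

N = 13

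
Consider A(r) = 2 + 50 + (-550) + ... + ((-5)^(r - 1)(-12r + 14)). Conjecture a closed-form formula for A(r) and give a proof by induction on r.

We claim A(r) = 2(-5)^r(r - 1) + 2 for all r ≥ 1.
For the base case r = 1: A(1) = 2, and the closed form gives 2. They agree.
Inductive step: assume the claim holds for r = j, so A(j) = 2(-5)^j(j - 1) + 2.
Then A(j+1) = A(j) + ((-5)^j(-12j + 2)) = (2(-5)^j(j - 1) + 2) + ((-5)^j(-12j + 2)).
Simplifying, A(j+1) = -10(-5)^j·j + 2 = 2(-5)^(j+1)((j+1) - 1) + 2,
which is the closed form with r = j+1.
Hence, by induction on r, the claim holds for every r ≥ 1.

A(r) = 2(-5)^r(r - 1) + 2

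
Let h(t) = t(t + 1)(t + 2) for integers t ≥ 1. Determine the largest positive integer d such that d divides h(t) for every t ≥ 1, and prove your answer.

d = 6

Computing the first values: h(1) = 6 and h(2) = 24; gcd(6, 24) = 6, so d ≤ 6.
We prove 6 | t(t + 1)(t + 2) for all t ≥ 1 by induction on t.
Base case (t = 1): h(1) = 6 = 6·(1), so 6 | h(1).
Inductive step: suppose the statement holds for some m ≥ 1, i.e. 6 | h(m). Then
h(m+1) − h(m) = (m+1)·(m+2)·(m+3) − m·(m+1)·(m+2) = (m+1)·(m+2)·[(m+3) − m] = 3·(m+1)·(m+2). The product of 2 consecutive integers is divisible by (2)! = 2, so h(m+1) − h(m) is divisible by 3·2 = 6. By the inductive hypothesis 6 | h(m), hence 6 | h(m+1).
By induction, the statement is established for all t ≥ 1.
Therefore the largest such d is 6.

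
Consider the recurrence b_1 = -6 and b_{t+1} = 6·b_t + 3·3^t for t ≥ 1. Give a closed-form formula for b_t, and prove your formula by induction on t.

b_t = -3^t - 3·6^(t - 1)

Computing the first terms: b_1 = -6, b_2 = -27, b_3 = -135. This suggests b_t = -3^t - 3·6^(t - 1).
Base case (t = 1): the formula gives -6 = -6 = b_1.
Suppose the result is true for t = p, so b_p = -3^p - 3·6^(p - 1).
Then b_{p+1} = 6·b_p + 3·3^p = 6·(-3^p - 3·6^(p - 1)) + 3·3^p = -3^(p + 1) - 3·6^p = -3^(p+1) - 3·6^((p+1) - 1),
which is the claimed formula at t = p+1.
Hence, by induction on t, the claim holds for every t ≥ 1.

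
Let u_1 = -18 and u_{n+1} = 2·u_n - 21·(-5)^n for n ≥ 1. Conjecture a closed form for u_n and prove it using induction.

u_n = 3(-5)^n - 3·2^(n - 1)

Computing the first terms: u_1 = -18, u_2 = 69, u_3 = -387. This suggests u_n = 3(-5)^n - 3·2^(n - 1).
Base step (n = 1): the formula gives -18 = -18 = u_1.
Inductive step: suppose the statement holds for some m ≥ 1, so u_m = 3(-5)^m - 3·2^(m - 1).
Then u_{m+1} = 2·u_m - 21·(-5)^m = 2·(3(-5)^m - 3·2^(m - 1)) - 21·(-5)^m = 3(-5)^(m + 1) - 3·2^m = 3(-5)^(m+1) - 3·2^((m+1) - 1),
which is the claimed formula at n = m+1.
By the principle of mathematical induction, the result holds for all n ≥ 1.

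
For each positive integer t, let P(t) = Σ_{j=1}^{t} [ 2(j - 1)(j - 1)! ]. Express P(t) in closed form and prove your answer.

We claim P(t) = 2t! - 2 for all t ≥ 1.
Base step (t = 1): P(1) = 0, and the closed form gives 0. They agree.
Inductive step: suppose the statement holds for some j ≥ 1, so P(j) = 2j! - 2.
Then P(j+1) = P(j) + (2j·j!) = (2j! - 2) + (2j·j!).
Simplifying, P(j+1) = 2(j+1)! - 2,
which is the closed form with t = j+1.
By induction, the statement is established for all t ≥ 1.

P(t) = 2t! - 2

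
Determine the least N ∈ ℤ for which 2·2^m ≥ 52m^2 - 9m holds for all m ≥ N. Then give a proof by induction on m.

N = 12

At m = 11: 4096 < 6193, so the inequality fails and N ≥ 12. We prove 2·2^m ≥ 52m^2 - 9m for all m ≥ 12.
For the base case m = 12: 2·2^m = 8192 and 52m^2 - 9m = 7380, so 8192 ≥ 7380.
Inductive step: assume the claim holds for m = j, so 2·2^j ≥ 52j^2 - 9j.
Then 2·2^(j + 1) = 2·(2·2^j) ≥ 2·(52j^2 - 9j).
Also, for j ≥ 12 we have 2·(52j^2 - 9j) ≥ 52(j+1)^2 - 9(j+1), since 2·(52j^2 - 9j) − (52(j+1)^2 - 9(j+1)) = 52j^2 - 113j - 43, which is nonnegative for all j ≥ 12.
Combining, 2·2^(j + 1) ≥ 52(j+1)^2 - 9(j+1).
This completes the induction.
Hence the smallest such N is 12.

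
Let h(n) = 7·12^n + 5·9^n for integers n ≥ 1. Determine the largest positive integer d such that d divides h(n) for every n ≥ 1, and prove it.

d = 3

Computing the first values: h(1) = 129 and h(2) = 1413; gcd(129, 1413) = 3, so d ≤ 3.
We prove 3 | 7·12^n + 5·9^n for all n ≥ 1 by induction on n.
For the base case n = 1: h(1) = 129 = 3·(43), so 3 | h(1).
Inductive step: assume the claim holds for n = k, i.e. 3 | h(k). Then
h(k+1) − 12·h(k) = (7·12^(k+1) + 5·9^(k+1)) − 12·(7·12^k + 5·9^k) = (5)·9^k·(9 − 12) = (-15)·9^k. Since 3 | h(k) by the inductive hypothesis, 3 | 12·h(k); and 3 | -15 since -15 = 3·-5. Therefore 3 | h(k+1).
Hence, by induction on n, the claim holds for every n ≥ 1.
Therefore the largest such d is 3.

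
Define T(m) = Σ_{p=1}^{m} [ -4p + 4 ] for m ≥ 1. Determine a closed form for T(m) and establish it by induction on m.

We claim T(m) = -2m(m - 1) for all m ≥ 1.
For the base case m = 1: T(1) = 0, and the closed form gives 0. They agree.
For the inductive step, assume it holds for an arbitrary p ≥ 1, so T(p) = 2p(-p + 1).
Then T(p+1) = T(p) + (-4p) = (2p(-p + 1)) + (-4p).
Simplifying, T(p+1) = -2p(p + 1) = -2(p+1)((p+1) - 1),
which is the closed form with m = p+1.
By induction, the statement is established for all m ≥ 1.

T(m) = -2m(m - 1)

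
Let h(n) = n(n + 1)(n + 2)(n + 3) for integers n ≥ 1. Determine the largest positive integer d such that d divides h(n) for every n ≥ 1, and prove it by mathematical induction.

d = 24

Computing the first values: h(1) = 24 and h(2) = 120; gcd(24, 120) = 24, so d ≤ 24.
We prove 24 | n(n + 1)(n + 2)(n + 3) for all n ≥ 1 by induction on n.
When n = 1: h(1) = 24 = 24·(1), so 24 | h(1).
Inductive step: suppose the statement holds for some j ≥ 1, i.e. 24 | h(j). Then
h(j+1) − h(j) = (j+1)·(j+2)·(j+3)·(j+4) − j·(j+1)·(j+2)·(j+3) = (j+1)·(j+2)·(j+3)·[(j+4) − j] = 4·(j+1)·(j+2)·(j+3). The product of 3 consecutive integers is divisible by (3)! = 6, so h(j+1) − h(j) is divisible by 4·6 = 24. By the inductive hypothesis 24 | h(j), hence 24 | h(j+1).
This completes the induction.
Therefore the largest such d is 24.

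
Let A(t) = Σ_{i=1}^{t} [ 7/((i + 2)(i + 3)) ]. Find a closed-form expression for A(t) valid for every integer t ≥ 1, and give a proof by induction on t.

A(t) = 7t/(3(t + 3))

We claim A(t) = 7t/(3(t + 3)) for all t ≥ 1.
When t = 1: A(1) = 7/12, and the closed form gives 7/12. They agree.
Inductive step: assume the claim holds for t = i, so A(i) = 7i/(3(i + 3)).
Then A(i+1) = A(i) + (7/((i + 3)(i + 4))) = (7i/(3(i + 3))) + (7/((i + 3)(i + 4))).
Simplifying, A(i+1) = 7(i + 1)/(3(i + 4)) = 7(i+1)/(3((i+1) + 3)),
which is the closed form with t = i+1.
This completes the induction.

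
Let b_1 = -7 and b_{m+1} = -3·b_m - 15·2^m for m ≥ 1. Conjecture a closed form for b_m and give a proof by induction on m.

b_m = -(-3)^(m - 1) - 3·2^m

Computing the first terms: b_1 = -7, b_2 = -9, b_3 = -33. This suggests b_m = -(-3)^(m - 1) - 3·2^m.
For the base case m = 1: the formula gives -7 = -7 = b_1.
Inductive step: assume the claim holds for m = p, so b_p = -(-3)^(p - 1) - 3·2^p.
Then b_{p+1} = -3·b_p - 15·2^p = -3·(-(-3)^(p - 1) - 3·2^p) - 15·2^p = -(-3)^p - 3·2^(p + 1) = -(-3)^((p+1) - 1) - 3·2^(p+1),
which is the claimed formula at m = p+1.
By the principle of mathematical induction, the result holds for all m ≥ 1.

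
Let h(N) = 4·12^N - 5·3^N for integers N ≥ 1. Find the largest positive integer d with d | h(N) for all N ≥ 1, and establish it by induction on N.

Computing the first values: h(1) = 33 and h(2) = 531; gcd(33, 531) = 3, so d ≤ 3.
We prove 3 | 4·12^N - 5·3^N for all N ≥ 1 by induction on N.
Base case (N = 1): h(1) = 33 = 3·(11), so 3 | h(1).
Suppose the result is true for N = i, i.e. 3 | h(i). Then
h(i+1) − 12·h(i) = (4·12^(i+1) - 5·3^(i+1)) − 12·(4·12^i - 5·3^i) = (-5)·3^i·(3 − 12) = (45)·3^i. Since 3 | h(i) by the inductive hypothesis, 3 | 12·h(i); and 3 | 45 since 45 = 3·15. Therefore 3 | h(i+1).
By induction, the statement is established for all N ≥ 1.
Therefore the largest such d is 3.

d = 3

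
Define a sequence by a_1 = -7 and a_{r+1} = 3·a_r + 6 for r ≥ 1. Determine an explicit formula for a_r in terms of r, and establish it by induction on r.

Computing the first terms: a_1 = -7, a_2 = -15, a_3 = -39. This suggests a_r = -4·3^(r - 1) - 3.
For the base case r = 1: the formula gives -7 = -7 = a_1.
Inductive step: suppose the statement holds for some p ≥ 1, so a_p = -4·3^(p - 1) - 3.
Then a_{p+1} = 3·a_p + 6 = 3·(-4·3^(p - 1) - 3) + 6 = -4·3^p - 3 = -4·3^((p+1) - 1) - 3,
which is the claimed formula at r = p+1.
By induction, the statement is established for all r ≥ 1.

a_r = -4·3^(r - 1) - 3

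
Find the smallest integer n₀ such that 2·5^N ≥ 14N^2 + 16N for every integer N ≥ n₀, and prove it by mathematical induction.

At N = 2: 50 < 88, so the inequality fails and n₀ ≥ 3. We prove 2·5^N ≥ 14N^2 + 16N for all N ≥ 3.
For the base case N = 3: 2·5^N = 250 and 14N^2 + 16N = 174, so 250 ≥ 174.
Suppose the result is true for N = r, so 2·5^r ≥ 14r^2 + 16r.
Then 2·5^(r + 1) = 5·(2·5^r) ≥ 5·(14r^2 + 16r).
Also, for r ≥ 3 we have 5·(14r^2 + 16r) ≥ 14(r+1)^2 + 16(r+1), since 5·(14r^2 + 16r) − (14(r+1)^2 + 16(r+1)) = 56r^2 + 36r - 30, which is nonnegative for all r ≥ 3.
Combining, 2·5^(r + 1) ≥ 14(r+1)^2 + 16(r+1).
By induction, the statement is established for all N ≥ 3.
Hence the smallest such n₀ is 3.

n₀ = 3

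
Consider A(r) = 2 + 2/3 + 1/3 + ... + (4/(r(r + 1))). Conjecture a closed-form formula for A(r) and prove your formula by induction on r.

We claim A(r) = 4r/(r + 1) for all r ≥ 1.
Base step (r = 1): A(1) = 2, and the closed form gives 2. They agree.
Inductive step: assume the claim holds for r = j, so A(j) = 4j/(j + 1).
Then A(j+1) = A(j) + (4/((j + 1)(j + 2))) = (4j/(j + 1)) + (4/((j + 1)(j + 2))).
Simplifying, A(j+1) = 4(j + 1)/(j + 2) = 4(j+1)/((j+1) + 1),
which is the closed form with r = j+1.
This completes the induction.

A(r) = 4r/(r + 1)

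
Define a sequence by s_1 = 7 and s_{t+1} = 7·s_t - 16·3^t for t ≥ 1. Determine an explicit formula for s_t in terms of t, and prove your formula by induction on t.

s_t = 4·3^t - 5·7^(t - 1)

Computing the first terms: s_1 = 7, s_2 = 1, s_3 = -137. This suggests s_t = 4·3^t - 5·7^(t - 1).
Base step (t = 1): the formula gives 7 = 7 = s_1.
Inductive step: suppose the statement holds for some r ≥ 1, so s_r = 4·3^r - 5·7^(r - 1).
Then s_{r+1} = 7·s_r - 16·3^r = 7·(4·3^r - 5·7^(r - 1)) - 16·3^r = 4·3^(r + 1) - 5·7^r = 4·3^(r+1) - 5·7^((r+1) - 1),
which is the claimed formula at t = r+1.
Hence, by induction on t, the claim holds for every t ≥ 1.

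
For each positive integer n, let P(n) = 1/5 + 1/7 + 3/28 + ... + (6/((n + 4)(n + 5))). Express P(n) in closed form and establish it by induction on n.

We claim P(n) = 6n/(5(n + 5)) for all n ≥ 1.
Base step (n = 1): P(1) = 1/5, and the closed form gives 1/5. They agree.
For the inductive step, assume it holds for an arbitrary m ≥ 1, so P(m) = 6m/(5(m + 5)).
Then P(m+1) = P(m) + (6/((m + 5)(m + 6))) = (6m/(5(m + 5))) + (6/((m + 5)(m + 6))).
Simplifying, P(m+1) = 6(m + 1)/(5(m + 6)) = 6(m+1)/(5((m+1) + 5)),
which is the closed form with n = m+1.
By the principle of mathematical induction, the result holds for all n ≥ 1.

P(n) = 6n/(5(n + 5))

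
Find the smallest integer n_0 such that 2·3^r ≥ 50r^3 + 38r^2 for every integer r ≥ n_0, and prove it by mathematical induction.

At r = 9: 39366 < 39528, so the inequality fails and n_0 ≥ 10. We prove 2·3^r ≥ 50r^3 + 38r^2 for all r ≥ 10.
For the base case r = 10: 2·3^r = 118098 and 50r^3 + 38r^2 = 53800, so 118098 ≥ 53800.
Inductive step: assume the claim holds for r = m, so 2·3^m ≥ 50m^3 + 38m^2.
Then 2·3^(m + 1) = 3·(2·3^m) ≥ 3·(50m^3 + 38m^2).
Also, for m ≥ 10 we have 3·(50m^3 + 38m^2) ≥ 50(m+1)^3 + 38(m+1)^2, since 3·(50m^3 + 38m^2) − (50(m+1)^3 + 38(m+1)^2) = 100m^3 - 74m^2 - 226m - 88, which is nonnegative for all m ≥ 10.
Combining, 2·3^(m + 1) ≥ 50(m+1)^3 + 38(m+1)^2.
By the principle of mathematical induction, the result holds for all r ≥ 10.
Hence the smallest such n_0 is 10.

n_0 = 10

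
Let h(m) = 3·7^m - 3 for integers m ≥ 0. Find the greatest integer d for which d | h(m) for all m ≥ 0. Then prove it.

Computing the first values: h(0) = 0 and h(1) = 18; gcd(0, 18) = 18, so d ≤ 18.
We prove 18 | 3·7^m - 3 for all m ≥ 0 by induction on m.
Base case (m = 0): h(0) = 0 = 18·(0), so 18 | h(0).
Inductive step: suppose the statement holds for some j ≥ 0, i.e. 18 | h(j). Then
h(j+1) = 3·7^(j+1) - 3 = 7·(3·7^j - 3) + 18 = 7·h(j) + 18. The first term is divisible by 18 by the inductive hypothesis, and 18 is divisible by 18. Hence 18 | h(j+1).
By induction, the statement is established for all m ≥ 0.
Therefore the largest such d is 18.

d = 18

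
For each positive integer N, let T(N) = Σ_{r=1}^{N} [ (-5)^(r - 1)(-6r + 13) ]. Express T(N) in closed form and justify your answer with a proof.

We claim T(N) = (-5)^N(N - 2) + 2 for all N ≥ 1.
Base case (N = 1): T(1) = 7, and the closed form gives 7. They agree.
Inductive step: suppose the statement holds for some r ≥ 1, so T(r) = (-5)^r(r - 2) + 2.
Then T(r+1) = T(r) + ((-5)^r(-6r + 7)) = ((-5)^r(r - 2) + 2) + ((-5)^r(-6r + 7)).
Simplifying, T(r+1) = (-5)^(r + 1)r - (-5)^(r + 1) + 2 = (-5)^(r+1)((r+1) - 2) + 2,
which is the closed form with N = r+1.
By induction, the statement is established for all N ≥ 1.

T(N) = (-5)^N(N - 2) + 2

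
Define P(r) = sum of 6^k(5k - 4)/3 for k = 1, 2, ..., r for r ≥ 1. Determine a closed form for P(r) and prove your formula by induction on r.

P(r) = 2·6^r(r - 1) + 2

We claim P(r) = 2·6^r(r - 1) + 2 for all r ≥ 1.
Base step (r = 1): P(1) = 2, and the closed form gives 2. They agree.
Suppose the result is true for r = k, so P(k) = 2·6^k(k - 1) + 2.
Then P(k+1) = P(k) + (6^k(10k + 2)) = (2·6^k(k - 1) + 2) + (6^k(10k + 2)).
Simplifying, P(k+1) = 12·6^k·k + 2 = 2·6^(k+1)((k+1) - 1) + 2,
which is the closed form with r = k+1.
Hence, by induction on r, the claim holds for every r ≥ 1.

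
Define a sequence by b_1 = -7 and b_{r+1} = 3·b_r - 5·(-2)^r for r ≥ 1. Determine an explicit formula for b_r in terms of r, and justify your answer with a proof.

b_r = (-2)^r - 5·3^(r - 1)

Computing the first terms: b_1 = -7, b_2 = -11, b_3 = -53. This suggests b_r = (-2)^r - 5·3^(r - 1).
Base step (r = 1): the formula gives -7 = -7 = b_1.
Suppose the result is true for r = p, so b_p = (-2)^p - 5·3^(p - 1).
Then b_{p+1} = 3·b_p - 5·(-2)^p = 3·((-2)^p - 5·3^(p - 1)) - 5·(-2)^p = (-2)^(p + 1) - 5·3^p = (-2)^(p+1) - 5·3^((p+1) - 1),
which is the claimed formula at r = p+1.
Hence, by induction on r, the claim holds for every r ≥ 1.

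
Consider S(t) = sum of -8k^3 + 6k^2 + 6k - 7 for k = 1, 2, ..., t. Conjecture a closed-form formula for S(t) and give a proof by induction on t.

We claim S(t) = -t(2t^3 + 2t^2 - 4t + 3) for all t ≥ 1.
For the base case t = 1: S(1) = -3, and the closed form gives -3. They agree.
For the inductive step, assume it holds for an arbitrary k ≥ 1, so S(k) = k(-2k^3 - 2k^2 + 4k - 3).
Then S(k+1) = S(k) + (-8k^3 - 18k^2 - 6k - 3) = (k(-2k^3 - 2k^2 + 4k - 3)) + (-8k^3 - 18k^2 - 6k - 3).
Simplifying, S(k+1) = -(k + 1)(2k^3 + 8k^2 + 6k + 3) = -(k+1)(2(k+1)^3 + 2(k+1)^2 - 4(k+1) + 3),
which is the closed form with t = k+1.
Hence, by induction on t, the claim holds for every t ≥ 1.

S(t) = -t(2t^3 + 2t^2 - 4t + 3)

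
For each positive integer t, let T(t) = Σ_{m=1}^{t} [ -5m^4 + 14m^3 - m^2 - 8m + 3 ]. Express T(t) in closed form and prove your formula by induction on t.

T(t) = -t(t^4 - t^3 - 5t^2 + t + 1)

We claim T(t) = -t(t^4 - t^3 - 5t^2 + t + 1) for all t ≥ 1.
For the base case t = 1: T(1) = 3, and the closed form gives 3. They agree.
Suppose the result is true for t = m, so T(m) = m(-m^4 + m^3 + 5m^2 - m - 1).
Then T(m+1) = T(m) + (-5m^4 - 6m^3 + 11m^2 + 12m + 3) = (m(-m^4 + m^3 + 5m^2 - m - 1)) + (-5m^4 - 6m^3 + 11m^2 + 12m + 3).
Simplifying, T(m+1) = -(m + 1)(m^4 + 3m^3 - 2m^2 - 8m - 3) = -(m+1)((m+1)^4 - (m+1)^3 - 5(m+1)^2 + (m+1) + 1),
which is the closed form with t = m+1.
By the principle of mathematical induction, the result holds for all t ≥ 1.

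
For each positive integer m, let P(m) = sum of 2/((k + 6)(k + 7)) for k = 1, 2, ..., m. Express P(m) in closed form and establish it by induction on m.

We claim P(m) = 2m/(7(m + 7)) for all m ≥ 1.
Base case (m = 1): P(1) = 1/28, and the closed form gives 1/28. They agree.
For the inductive step, assume it holds for an arbitrary k ≥ 1, so P(k) = 2k/(7(k + 7)).
Then P(k+1) = P(k) + (2/((k + 7)(k + 8))) = (2k/(7(k + 7))) + (2/((k + 7)(k + 8))).
Simplifying, P(k+1) = 2(k + 1)/(7(k + 8)) = 2(k+1)/(7((k+1) + 7)),
which is the closed form with m = k+1.
By induction, the statement is established for all m ≥ 1.

P(m) = 2m/(7(m + 7))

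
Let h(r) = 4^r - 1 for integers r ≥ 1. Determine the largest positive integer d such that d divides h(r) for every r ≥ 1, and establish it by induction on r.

d = 3

Computing the first values: h(1) = 3 and h(2) = 15; gcd(3, 15) = 3, so d ≤ 3.
We prove 3 | 4^r - 1 for all r ≥ 1 by induction on r.
Base case (r = 1): h(1) = 3 = 3·(1), so 3 | h(1).
Inductive step: assume the claim holds for r = k, i.e. 3 | h(k). Then
4^{k+1} − 1^{k+1} = 4·4^k − 1·1^k = 4·(4^k − 1^k) + (3)·1^k. The first term is divisible by 3 by the inductive hypothesis, and the second term (3)·1^k is divisible by 3 since 3 | 3. Hence 3 | h(k+1).
By the principle of mathematical induction, the result holds for all r ≥ 1.
Therefore the largest such d is 3.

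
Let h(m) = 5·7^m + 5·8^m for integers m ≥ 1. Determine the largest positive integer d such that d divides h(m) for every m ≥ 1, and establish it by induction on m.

Computing the first values: h(1) = 75 and h(2) = 565; gcd(75, 565) = 5, so d ≤ 5.
We prove 5 | 5·7^m + 5·8^m for all m ≥ 1 by induction on m.
For the base case m = 1: h(1) = 75 = 5·(15), so 5 | h(1).
Inductive step: suppose the statement holds for some r ≥ 1, i.e. 5 | h(r). Then
h(r+1) − 8·h(r) = (5·7^(r+1) + 5·8^(r+1)) − 8·(5·7^r + 5·8^r) = (5)·7^r·(7 − 8) = (-5)·7^r. Since 5 | h(r) by the inductive hypothesis, 5 | 8·h(r); and 5 | -5 since -5 = 5·-1. Therefore 5 | h(r+1).
By the principle of mathematical induction, the result holds for all m ≥ 1.
Therefore the largest such d is 5.

d = 5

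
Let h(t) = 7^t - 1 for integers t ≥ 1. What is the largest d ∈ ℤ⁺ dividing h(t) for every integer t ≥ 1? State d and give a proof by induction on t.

d = 6

Computing the first values: h(1) = 6 and h(2) = 48; gcd(6, 48) = 6, so d ≤ 6.
We prove 6 | 7^t - 1 for all t ≥ 1 by induction on t.
When t = 1: h(1) = 6 = 6·(1), so 6 | h(1).
For the inductive step, assume it holds for an arbitrary r ≥ 1, i.e. 6 | h(r). Then
7^{r+1} − 1^{r+1} = 7·7^r − 1·1^r = 7·(7^r − 1^r) + (6)·1^r. The first term is divisible by 6 by the inductive hypothesis, and the second term (6)·1^r is divisible by 6 since 6 | 6. Hence 6 | h(r+1).
By induction, the statement is established for all t ≥ 1.
Therefore the largest such d is 6.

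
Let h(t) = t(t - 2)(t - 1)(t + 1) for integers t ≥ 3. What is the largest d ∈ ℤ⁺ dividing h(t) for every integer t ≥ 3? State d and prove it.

d = 24

Computing the first values: h(3) = 24 and h(4) = 120; gcd(24, 120) = 24, so d ≤ 24.
We prove 24 | t(t - 2)(t - 1)(t + 1) for all t ≥ 3 by induction on t.
Base case (t = 3): h(3) = 24 = 24·(1), so 24 | h(3).
Suppose the result is true for t = m, i.e. 24 | h(m). Then
h(m+1) − h(m) = (m-1)·m·(m+1)·(m+2) − (m-2)·(m-1)·m·(m+1) = (m-1)·m·(m+1)·[(m+2) − (m-2)] = 4·(m-1)·m·(m+1). The product of 3 consecutive integers is divisible by (3)! = 6, so h(m+1) − h(m) is divisible by 4·6 = 24. By the inductive hypothesis 24 | h(m), hence 24 | h(m+1).
By the principle of mathematical induction, the result holds for all t ≥ 3.
Therefore the largest such d is 24.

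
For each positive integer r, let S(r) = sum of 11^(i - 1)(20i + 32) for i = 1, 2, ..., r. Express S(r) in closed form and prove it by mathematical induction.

We claim S(r) = 11^r(2r + 3) - 3 for all r ≥ 1.
When r = 1: S(1) = 52, and the closed form gives 52. They agree.
For the inductive step, assume it holds for an arbitrary i ≥ 1, so S(i) = 11^i(2i + 3) - 3.
Then S(i+1) = S(i) + (11^i(20i + 52)) = (11^i(2i + 3) - 3) + (11^i(20i + 52)).
Simplifying, S(i+1) = 22·11^i·i + 55·11^i - 3 = 11^(i+1)(2(i+1) + 3) - 3,
which is the closed form with r = i+1.
By induction, the statement is established for all r ≥ 1.

S(r) = 11^r(2r + 3) - 3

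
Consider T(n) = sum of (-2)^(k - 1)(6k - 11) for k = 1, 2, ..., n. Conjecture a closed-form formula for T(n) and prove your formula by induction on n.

We claim T(n) = (-2)^n(-2n + 3) - 3 for all n ≥ 1.
When n = 1: T(1) = -5, and the closed form gives -5. They agree.
Suppose the result is true for n = k, so T(k) = (-2)^k(-2k + 3) - 3.
Then T(k+1) = T(k) + ((-2)^k(6k - 5)) = ((-2)^k(-2k + 3) - 3) + ((-2)^k(6k - 5)).
Simplifying, T(k+1) = (-2)^(k + 1) + (-2)^(k + 2)k - 3 = (-2)^(k+1)(-2(k+1) + 3) - 3,
which is the closed form with n = k+1.
By induction, the statement is established for all n ≥ 1.

T(n) = (-2)^n(-2n + 3) - 3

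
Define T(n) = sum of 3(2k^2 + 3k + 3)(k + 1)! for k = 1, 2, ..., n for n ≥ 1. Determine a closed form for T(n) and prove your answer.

We claim T(n) = (6n + 3)(n + 2)! - 6 for all n ≥ 1.
When n = 1: T(1) = 48, and the closed form gives 48. They agree.
Inductive step: assume the claim holds for n = k, so T(k) = (6k + 3)(k + 2)! - 6.
Then T(k+1) = T(k) + (3(2k^2 + 7k + 8)(k + 2)!) = ((6k + 3)(k + 2)! - 6) + (3(2k^2 + 7k + 8)(k + 2)!).
Simplifying, T(k+1) = (6(k+1) + 3)((k+1) + 2)! - 6,
which is the closed form with n = k+1.
By induction, the statement is established for all n ≥ 1.

T(n) = (6n + 3)(n + 2)! - 6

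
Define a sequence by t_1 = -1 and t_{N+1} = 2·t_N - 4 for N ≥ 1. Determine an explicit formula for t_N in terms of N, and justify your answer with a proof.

Computing the first terms: t_1 = -1, t_2 = -6, t_3 = -16. This suggests t_N = -5·2^(N - 1) + 4.
Base step (N = 1): the formula gives -1 = -1 = t_1.
Inductive step: suppose the statement holds for some r ≥ 1, so t_r = -5·2^(r - 1) + 4.
Then t_{r+1} = 2·t_r - 4 = 2·(-5·2^(r - 1) + 4) - 4 = -5·2^r + 4 = -5·2^((r+1) - 1) + 4,
which is the claimed formula at N = r+1.
By induction, the statement is established for all N ≥ 1.

t_N = -5·2^(N - 1) + 4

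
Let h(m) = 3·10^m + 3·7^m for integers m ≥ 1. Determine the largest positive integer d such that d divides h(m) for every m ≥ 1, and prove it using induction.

Computing the first values: h(1) = 51 and h(2) = 447; gcd(51, 447) = 3, so d ≤ 3.
We prove 3 | 3·10^m + 3·7^m for all m ≥ 1 by induction on m.
Base step (m = 1): h(1) = 51 = 3·(17), so 3 | h(1).
For the inductive step, assume it holds for an arbitrary k ≥ 1, i.e. 3 | h(k). Then
h(k+1) − 10·h(k) = (3·10^(k+1) + 3·7^(k+1)) − 10·(3·10^k + 3·7^k) = (3)·7^k·(7 − 10) = (-9)·7^k. Since 3 | h(k) by the inductive hypothesis, 3 | 10·h(k); and 3 | -9 since -9 = 3·-3. Therefore 3 | h(k+1).
Hence, by induction on m, the claim holds for every m ≥ 1.
Therefore the largest such d is 3.

d = 3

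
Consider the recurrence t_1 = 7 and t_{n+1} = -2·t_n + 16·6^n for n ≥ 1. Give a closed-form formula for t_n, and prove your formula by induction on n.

Computing the first terms: t_1 = 7, t_2 = 82, t_3 = 412. This suggests t_n = -5(-2)^(n - 1) + 2·6^n.
When n = 1: the formula gives 7 = 7 = t_1.
For the inductive step, assume it holds for an arbitrary p ≥ 1, so t_p = -5(-2)^(p - 1) + 2·6^p.
Then t_{p+1} = -2·t_p + 16·6^p = -2·(-5(-2)^(p - 1) + 2·6^p) + 16·6^p = -5(-2)^p + 2·6^(p + 1) = -5(-2)^((p+1) - 1) + 2·6^(p+1),
which is the claimed formula at n = p+1.
By induction, the statement is established for all n ≥ 1.

t_n = -5(-2)^(n - 1) + 2·6^n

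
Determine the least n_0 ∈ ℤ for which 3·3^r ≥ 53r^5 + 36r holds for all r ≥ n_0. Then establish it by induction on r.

n_0 = 15

At r = 14: 14348907 < 28505176, so the inequality fails and n_0 ≥ 15. We prove 3·3^r ≥ 53r^5 + 36r for all r ≥ 15.
Base case (r = 15): 3·3^r = 43046721 and 53r^5 + 36r = 40247415, so 43046721 ≥ 40247415.
Inductive step: assume the claim holds for r = i, so 3·3^i ≥ 53i^5 + 36i.
Then 3·3^(i + 1) = 3·(3·3^i) ≥ 3·(53i^5 + 36i).
Also, for i ≥ 15 we have 3·(53i^5 + 36i) ≥ 53(i+1)^5 + 36(i+1), since 3·(53i^5 + 36i) − (53(i+1)^5 + 36(i+1)) = 106i^5 - 265i^4 - 530i^3 - 530i^2 - 193i - 89, which is nonnegative for all i ≥ 15.
Combining, 3·3^(i + 1) ≥ 53(i+1)^5 + 36(i+1).
By induction, the statement is established for all r ≥ 15.
Hence the smallest such n_0 is 15.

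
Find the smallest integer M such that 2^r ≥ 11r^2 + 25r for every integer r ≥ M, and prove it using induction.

M = 11

At r = 10: 1024 < 1350, so the inequality fails and M ≥ 11. We prove 2^r ≥ 11r^2 + 25r for all r ≥ 11.
Base step (r = 11): 2^r = 2048 and 11r^2 + 25r = 1606, so 2048 ≥ 1606.
Inductive step: assume the claim holds for r = p, so 2^p ≥ 11p^2 + 25p.
Then 2^(p + 1) = 2·(2^p) ≥ 2·(11p^2 + 25p).
Also, for p ≥ 11 we have 2·(11p^2 + 25p) ≥ 11(p+1)^2 + 25(p+1), since 2·(11p^2 + 25p) − (11(p+1)^2 + 25(p+1)) = 11p^2 + 3p - 36, which is nonnegative for all p ≥ 11.
Combining, 2^(p + 1) ≥ 11(p+1)^2 + 25(p+1).
This completes the induction.
Hence the smallest such M is 11.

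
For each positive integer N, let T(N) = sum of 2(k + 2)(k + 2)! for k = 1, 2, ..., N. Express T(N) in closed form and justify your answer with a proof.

We claim T(N) = 2(N + 3)! - 12 for all N ≥ 1.
When N = 1: T(1) = 36, and the closed form gives 36. They agree.
Suppose the result is true for N = k, so T(k) = 2(k + 3)! - 12.
Then T(k+1) = T(k) + (2(k + 3)(k + 3)!) = (2(k + 3)! - 12) + (2(k + 3)(k + 3)!).
Simplifying, T(k+1) = 2((k+1) + 3)! - 12,
which is the closed form with N = k+1.
This completes the induction.

T(N) = 2(N + 3)! - 12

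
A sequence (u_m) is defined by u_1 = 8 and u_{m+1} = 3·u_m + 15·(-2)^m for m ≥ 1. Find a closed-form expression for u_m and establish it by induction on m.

u_m = -3(-2)^m + 2·3^(m - 1)

Computing the first terms: u_1 = 8, u_2 = -6, u_3 = 42. This suggests u_m = -3(-2)^m + 2·3^(m - 1).
Base case (m = 1): the formula gives 8 = 8 = u_1.
Inductive step: suppose the statement holds for some r ≥ 1, so u_r = -3(-2)^r + 2·3^(r - 1).
Then u_{r+1} = 3·u_r + 15·(-2)^r = 3·(-3(-2)^r + 2·3^(r - 1)) + 15·(-2)^r = -3(-2)^(r + 1) + 2·3^r = -3(-2)^(r+1) + 2·3^((r+1) - 1),
which is the claimed formula at m = r+1.
By induction, the statement is established for all m ≥ 1.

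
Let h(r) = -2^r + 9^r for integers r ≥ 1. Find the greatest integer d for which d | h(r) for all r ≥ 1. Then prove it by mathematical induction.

d = 7

Computing the first values: h(1) = 7 and h(2) = 77; gcd(7, 77) = 7, so d ≤ 7.
We prove 7 | -2^r + 9^r for all r ≥ 1 by induction on r.
For the base case r = 1: h(1) = 7 = 7·(1), so 7 | h(1).
For the inductive step, assume it holds for an arbitrary j ≥ 1, i.e. 7 | h(j). Then
9^{j+1} − 2^{j+1} = 9·9^j − 2·2^j = 9·(9^j − 2^j) + (7)·2^j. The first term is divisible by 7 by the inductive hypothesis, and the second term (7)·2^j is divisible by 7 since 7 | 7. Hence 7 | h(j+1).
By the principle of mathematical induction, the result holds for all r ≥ 1.
Therefore the largest such d is 7.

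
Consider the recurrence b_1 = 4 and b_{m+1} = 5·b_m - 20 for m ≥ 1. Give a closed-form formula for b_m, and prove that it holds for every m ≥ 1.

b_m = -5^(m - 1) + 5

Computing the first terms: b_1 = 4, b_2 = 0, b_3 = -20. This suggests b_m = -5^(m - 1) + 5.
Base step (m = 1): the formula gives 4 = 4 = b_1.
For the inductive step, assume it holds for an arbitrary r ≥ 1, so b_r = -5^(r - 1) + 5.
Then b_{r+1} = 5·b_r - 20 = 5·(-5^(r - 1) + 5) - 20 = -5^r + 5 = -5^((r+1) - 1) + 5,
which is the claimed formula at m = r+1.
Hence, by induction on m, the claim holds for every m ≥ 1.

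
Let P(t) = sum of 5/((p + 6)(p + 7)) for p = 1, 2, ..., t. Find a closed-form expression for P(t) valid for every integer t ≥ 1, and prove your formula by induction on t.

P(t) = 5t/(7(t + 7))

We claim P(t) = 5t/(7(t + 7)) for all t ≥ 1.
Base case (t = 1): P(1) = 5/56, and the closed form gives 5/56. They agree.
Suppose the result is true for t = p, so P(p) = 5p/(7(p + 7)).
Then P(p+1) = P(p) + (5/((p + 7)(p + 8))) = (5p/(7(p + 7))) + (5/((p + 7)(p + 8))).
Simplifying, P(p+1) = 5(p + 1)/(7(p + 8)) = 5(p+1)/(7((p+1) + 7)),
which is the closed form with t = p+1.
By the principle of mathematical induction, the result holds for all t ≥ 1.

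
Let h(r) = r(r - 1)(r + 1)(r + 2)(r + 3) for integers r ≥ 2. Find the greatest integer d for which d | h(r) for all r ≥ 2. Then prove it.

Computing the first values: h(2) = 120 and h(3) = 720; gcd(120, 720) = 120, so d ≤ 120.
We prove 120 | r(r - 1)(r + 1)(r + 2)(r + 3) for all r ≥ 2 by induction on r.
Base case (r = 2): h(2) = 120 = 120·(1), so 120 | h(2).
Inductive step: assume the claim holds for r = p, i.e. 120 | h(p). Then
h(p+1) − h(p) = p·(p+1)·(p+2)·(p+3)·(p+4) − (p-1)·p·(p+1)·(p+2)·(p+3) = p·(p+1)·(p+2)·(p+3)·[(p+4) − (p-1)] = 5·p·(p+1)·(p+2)·(p+3). The product of 4 consecutive integers is divisible by (4)! = 24, so h(p+1) − h(p) is divisible by 5·24 = 120. By the inductive hypothesis 120 | h(p), hence 120 | h(p+1).
By induction, the statement is established for all r ≥ 2.
Therefore the largest such d is 120.

d = 120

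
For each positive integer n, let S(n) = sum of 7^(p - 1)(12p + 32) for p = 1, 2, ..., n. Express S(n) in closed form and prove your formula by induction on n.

S(n) = 7^n(2n + 5) - 5

We claim S(n) = 7^n(2n + 5) - 5 for all n ≥ 1.
For the base case n = 1: S(1) = 44, and the closed form gives 44. They agree.
Inductive step: suppose the statement holds for some p ≥ 1, so S(p) = 7^p(2p + 5) - 5.
Then S(p+1) = S(p) + (7^p(12p + 44)) = (7^p(2p + 5) - 5) + (7^p(12p + 44)).
Simplifying, S(p+1) = 14·7^p·p + 49·7^p - 5 = 7^(p+1)(2(p+1) + 5) - 5,
which is the closed form with n = p+1.
This completes the induction.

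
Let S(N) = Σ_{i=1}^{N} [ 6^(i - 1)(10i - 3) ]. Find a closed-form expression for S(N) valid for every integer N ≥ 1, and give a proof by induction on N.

We claim S(N) = 6^N(2N - 1) + 1 for all N ≥ 1.
Base case (N = 1): S(1) = 7, and the closed form gives 7. They agree.
Inductive step: assume the claim holds for N = i, so S(i) = 6^i(2i - 1) + 1.
Then S(i+1) = S(i) + (6^i(10i + 7)) = (6^i(2i - 1) + 1) + (6^i(10i + 7)).
Simplifying, S(i+1) = 12·6^i·i + 6·6^i + 1 = 6^(i+1)(2(i+1) - 1) + 1,
which is the closed form with N = i+1.
By induction, the statement is established for all N ≥ 1.

S(N) = 6^N(2N - 1) + 1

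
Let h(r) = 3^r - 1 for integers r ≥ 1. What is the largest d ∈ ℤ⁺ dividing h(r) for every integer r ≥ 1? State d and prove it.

Computing the first values: h(1) = 2 and h(2) = 8; gcd(2, 8) = 2, so d ≤ 2.
We prove 2 | 3^r - 1 for all r ≥ 1 by induction on r.
Base step (r = 1): h(1) = 2 = 2·(1), so 2 | h(1).
For the inductive step, assume it holds for an arbitrary p ≥ 1, i.e. 2 | h(p). Then
3^{p+1} − 1^{p+1} = 3·3^p − 1·1^p = 3·(3^p − 1^p) + (2)·1^p. The first term is divisible by 2 by the inductive hypothesis, and the second term (2)·1^p is divisible by 2 since 2 | 2. Hence 2 | h(p+1).
By the principle of mathematical induction, the result holds for all r ≥ 1.
Therefore the largest such d is 2.

d = 2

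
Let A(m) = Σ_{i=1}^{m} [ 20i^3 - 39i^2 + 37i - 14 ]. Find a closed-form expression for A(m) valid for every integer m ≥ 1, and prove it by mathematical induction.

A(m) = m(5m^3 - 3m^2 + 4m - 2)

We claim A(m) = m(5m^3 - 3m^2 + 4m - 2) for all m ≥ 1.
When m = 1: A(1) = 4, and the closed form gives 4. They agree.
For the inductive step, assume it holds for an arbitrary i ≥ 1, so A(i) = i(5i^3 - 3i^2 + 4i - 2).
Then A(i+1) = A(i) + (20i^3 + 21i^2 + 19i + 4) = (i(5i^3 - 3i^2 + 4i - 2)) + (20i^3 + 21i^2 + 19i + 4).
Simplifying, A(i+1) = (i + 1)(5i^3 + 12i^2 + 13i + 4) = (i+1)(5(i+1)^3 - 3(i+1)^2 + 4(i+1) - 2),
which is the closed form with m = i+1.
This completes the induction.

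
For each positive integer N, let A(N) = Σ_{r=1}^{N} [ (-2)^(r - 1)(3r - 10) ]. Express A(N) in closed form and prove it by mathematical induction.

A(N) = (-2)^N(-N + 3) - 3

We claim A(N) = (-2)^N(-N + 3) - 3 for all N ≥ 1.
Base step (N = 1): A(1) = -7, and the closed form gives -7. They agree.
Inductive step: suppose the statement holds for some r ≥ 1, so A(r) = (-2)^r(-r + 3) - 3.
Then A(r+1) = A(r) + ((-2)^r(3r - 7)) = ((-2)^r(-r + 3) - 3) + ((-2)^r(3r - 7)).
Simplifying, A(r+1) = 2(-2)^r·r - 4(-2)^r - 3 = (-2)^(r+1)(-(r+1) + 3) - 3,
which is the closed form with N = r+1.
Hence, by induction on N, the claim holds for every N ≥ 1.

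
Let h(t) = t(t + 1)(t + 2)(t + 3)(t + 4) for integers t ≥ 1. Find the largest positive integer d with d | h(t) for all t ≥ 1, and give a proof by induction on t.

Computing the first values: h(1) = 120 and h(2) = 720; gcd(120, 720) = 120, so d ≤ 120.
We prove 120 | t(t + 1)(t + 2)(t + 3)(t + 4) for all t ≥ 1 by induction on t.
For the base case t = 1: h(1) = 120 = 120·(1), so 120 | h(1).
Inductive step: suppose the statement holds for some m ≥ 1, i.e. 120 | h(m). Then
h(m+1) − h(m) = (m+1)·(m+2)·(m+3)·(m+4)·(m+5) − m·(m+1)·(m+2)·(m+3)·(m+4) = (m+1)·(m+2)·(m+3)·(m+4)·[(m+5) − m] = 5·(m+1)·(m+2)·(m+3)·(m+4). The product of 4 consecutive integers is divisible by (4)! = 24, so h(m+1) − h(m) is divisible by 5·24 = 120. By the inductive hypothesis 120 | h(m), hence 120 | h(m+1).
By induction, the statement is established for all t ≥ 1.
Therefore the largest such d is 120.

d = 120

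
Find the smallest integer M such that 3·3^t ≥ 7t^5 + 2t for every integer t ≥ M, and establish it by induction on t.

M = 13

At t = 12: 1594323 < 1741848, so the inequality fails and M ≥ 13. We prove 3·3^t ≥ 7t^5 + 2t for all t ≥ 13.
Base case (t = 13): 3·3^t = 4782969 and 7t^5 + 2t = 2599077, so 4782969 ≥ 2599077.
For the inductive step, assume it holds for an arbitrary p ≥ 13, so 3·3^p ≥ 7p^5 + 2p.
Then 3·3^(p + 1) = 3·(3·3^p) ≥ 3·(7p^5 + 2p).
Also, for p ≥ 13 we have 3·(7p^5 + 2p) ≥ 7(p+1)^5 + 2(p+1), since 3·(7p^5 + 2p) − (7(p+1)^5 + 2(p+1)) = 14p^5 - 35p^4 - 70p^3 - 70p^2 - 31p - 9, which is nonnegative for all p ≥ 13.
Combining, 3·3^(p + 1) ≥ 7(p+1)^5 + 2(p+1).
Hence, by induction on t, the claim holds for every t ≥ 13.
Hence the smallest such M is 13.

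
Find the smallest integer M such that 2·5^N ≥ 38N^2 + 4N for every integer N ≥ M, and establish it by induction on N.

M = 4

At N = 3: 250 < 354, so the inequality fails and M ≥ 4. We prove 2·5^N ≥ 38N^2 + 4N for all N ≥ 4.
Base step (N = 4): 2·5^N = 1250 and 38N^2 + 4N = 624, so 1250 ≥ 624.
Suppose the result is true for N = r, so 2·5^r ≥ 38r^2 + 4r.
Then 2·5^(r + 1) = 5·(2·5^r) ≥ 5·(38r^2 + 4r).
Also, for r ≥ 4 we have 5·(38r^2 + 4r) ≥ 38(r+1)^2 + 4(r+1), since 5·(38r^2 + 4r) − (38(r+1)^2 + 4(r+1)) = 152r^2 - 60r - 42, which is nonnegative for all r ≥ 4.
Combining, 2·5^(r + 1) ≥ 38(r+1)^2 + 4(r+1).
By induction, the statement is established for all N ≥ 4.
Hence the smallest such M is 4.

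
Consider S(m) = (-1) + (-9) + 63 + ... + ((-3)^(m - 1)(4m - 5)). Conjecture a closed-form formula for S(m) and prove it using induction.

S(m) = (-3)^m(-m + 1) - 1

We claim S(m) = (-3)^m(-m + 1) - 1 for all m ≥ 1.
For the base case m = 1: S(1) = -1, and the closed form gives -1. They agree.
Suppose the result is true for m = p, so S(p) = (-3)^p(-p + 1) - 1.
Then S(p+1) = S(p) + ((-3)^p(4p - 1)) = ((-3)^p(-p + 1) - 1) + ((-3)^p(4p - 1)).
Simplifying, S(p+1) = 3(-3)^p·p - 1 = (-3)^(p+1)(-(p+1) + 1) - 1,
which is the closed form with m = p+1.
This completes the induction.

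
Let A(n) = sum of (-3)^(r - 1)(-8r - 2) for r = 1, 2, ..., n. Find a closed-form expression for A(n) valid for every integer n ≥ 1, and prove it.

We claim A(n) = (-3)^n(2n + 1) - 1 for all n ≥ 1.
Base step (n = 1): A(1) = -10, and the closed form gives -10. They agree.
Inductive step: assume the claim holds for n = r, so A(r) = (-3)^r(2r + 1) - 1.
Then A(r+1) = A(r) + ((-3)^r(-8r - 10)) = ((-3)^r(2r + 1) - 1) + ((-3)^r(-8r - 10)).
Simplifying, A(r+1) = -6(-3)^r·r - 9(-3)^r - 1 = (-3)^(r+1)(2(r+1) + 1) - 1,
which is the closed form with n = r+1.
Hence, by induction on n, the claim holds for every n ≥ 1.

A(n) = (-3)^n(2n + 1) - 1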